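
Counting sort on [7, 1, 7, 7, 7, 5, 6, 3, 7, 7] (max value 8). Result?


Count array: [0, 1, 0, 1, 0, 1, 1, 6, 0]
Reconstruct: [1, 3, 5, 6, 7, 7, 7, 7, 7, 7]


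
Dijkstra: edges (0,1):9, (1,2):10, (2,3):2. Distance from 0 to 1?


Dijkstra from 0:
Distances: {0: 0, 1: 9, 2: 19, 3: 21}
Shortest distance to 1 = 9, path = [0, 1]


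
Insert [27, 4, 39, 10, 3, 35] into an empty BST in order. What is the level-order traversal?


Root = 27; build tree by BST insertion.
Level-Order traversal: [27, 4, 39, 3, 10, 35]


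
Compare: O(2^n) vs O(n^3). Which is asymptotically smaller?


cubic grows slower than exponential
O(n^3) is asymptotically smaller; O(2^n) grows faster


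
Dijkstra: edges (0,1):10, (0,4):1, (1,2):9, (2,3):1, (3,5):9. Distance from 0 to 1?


Dijkstra from 0:
Distances: {0: 0, 1: 10, 2: 19, 3: 20, 4: 1, 5: 29}
Shortest distance to 1 = 10, path = [0, 1]


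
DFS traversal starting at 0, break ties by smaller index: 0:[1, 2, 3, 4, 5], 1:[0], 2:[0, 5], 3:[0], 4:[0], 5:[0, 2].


DFS stack-based: start with [0]
Visit order: [0, 1, 2, 5, 3, 4]


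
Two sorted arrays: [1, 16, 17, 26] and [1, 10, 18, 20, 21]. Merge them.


Compare heads, take smaller each step.
Merged: [1, 1, 10, 16, 17, 18, 20, 21, 26]


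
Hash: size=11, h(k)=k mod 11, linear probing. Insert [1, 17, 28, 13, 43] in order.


Insertions: 1->slot 1; 17->slot 6; 28->slot 7; 13->slot 2; 43->slot 10
Table: [None, 1, 13, None, None, None, 17, 28, None, None, 43]


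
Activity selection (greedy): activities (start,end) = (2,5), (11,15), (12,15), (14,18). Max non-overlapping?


Greedy: pick earliest-ending, then skip overlaps.
Selected (2 activities): [(2, 5), (11, 15)]


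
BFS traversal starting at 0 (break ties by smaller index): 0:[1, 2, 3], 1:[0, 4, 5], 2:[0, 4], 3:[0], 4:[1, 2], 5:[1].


BFS queue: start with [0]
Visit order: [0, 1, 2, 3, 4, 5]


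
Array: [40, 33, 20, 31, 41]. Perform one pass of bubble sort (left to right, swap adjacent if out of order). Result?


After one pass: [33, 20, 31, 40, 41]


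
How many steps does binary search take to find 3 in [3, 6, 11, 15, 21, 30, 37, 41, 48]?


Search for 3:
[0,8] mid=4 arr[4]=21
[0,3] mid=1 arr[1]=6
[0,0] mid=0 arr[0]=3
Total: 3 comparisons


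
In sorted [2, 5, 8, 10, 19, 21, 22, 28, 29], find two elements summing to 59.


Two pointers: lo=0, hi=8
No pair sums to 59


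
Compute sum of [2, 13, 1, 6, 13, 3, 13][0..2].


Prefix sums: [0, 2, 15, 16, 22, 35, 38, 51]
Sum[0..2] = prefix[3] - prefix[0] = 16 - 0 = 16


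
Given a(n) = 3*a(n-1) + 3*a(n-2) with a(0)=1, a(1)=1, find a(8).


Build bottom-up:
...a(6)=1161, a(7)=4401, a(8)=3*4401+3*1161=16686


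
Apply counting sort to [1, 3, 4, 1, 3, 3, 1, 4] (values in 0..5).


Count array: [0, 3, 0, 3, 2, 0]
Reconstruct: [1, 1, 1, 3, 3, 3, 4, 4]


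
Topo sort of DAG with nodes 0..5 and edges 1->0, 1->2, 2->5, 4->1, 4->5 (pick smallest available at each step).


Kahn's algorithm, process smallest node first
Order: [3, 4, 1, 0, 2, 5]


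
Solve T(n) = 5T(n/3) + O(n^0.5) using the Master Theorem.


a=5, b=3, c=0.5. log_3(5)=1.465 > c=0.5. Case 1: O(n^log_b(a)) = O(n^1.465)
Complexity: O(n^1.465)


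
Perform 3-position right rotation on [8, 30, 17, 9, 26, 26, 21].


Right rotate by 3: [26, 26, 21, 8, 30, 17, 9]


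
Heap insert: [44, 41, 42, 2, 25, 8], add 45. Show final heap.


Append 45: [44, 41, 42, 2, 25, 8, 45]
Bubble up: swap idx 6(45) with idx 2(42); swap idx 2(45) with idx 0(44)
Result: [45, 41, 44, 2, 25, 8, 42]


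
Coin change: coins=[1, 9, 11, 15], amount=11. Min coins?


dp[0]=0; dp[i]=1+min(dp[i-c] for c in coins)
...dp[6]=6, dp[7]=7, dp[8]=8, dp[9]=1, dp[10]=2, dp[11]=1
Minimum coins for 11 = 1


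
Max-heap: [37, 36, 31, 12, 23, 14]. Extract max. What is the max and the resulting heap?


Max = 37
Replace root with last, heapify down
Resulting heap: [36, 23, 31, 12, 14]


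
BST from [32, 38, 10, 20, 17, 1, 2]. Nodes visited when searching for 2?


BST root = 32
Search for 2: compare at each node
Path: [32, 10, 1, 2]


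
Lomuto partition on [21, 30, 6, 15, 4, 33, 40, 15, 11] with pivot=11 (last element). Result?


Elements <= 11 go left of pivot.
Result: [6, 4, 11, 15, 30, 33, 40, 15, 21], pivot at index 2


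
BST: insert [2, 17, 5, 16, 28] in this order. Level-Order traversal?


Root = 2; build tree by BST insertion.
Level-Order traversal: [2, 17, 5, 28, 16]


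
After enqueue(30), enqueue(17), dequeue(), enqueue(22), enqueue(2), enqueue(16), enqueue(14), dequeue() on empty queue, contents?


enqueue(30) -> [30]
enqueue(17) -> [30, 17]
dequeue() returns 30 -> [17]
enqueue(22) -> [17, 22]
enqueue(2) -> [17, 22, 2]
enqueue(16) -> [17, 22, 2, 16]
enqueue(14) -> [17, 22, 2, 16, 14]
dequeue() returns 17 -> [22, 2, 16, 14]
Final queue (front to back): [22, 2, 16, 14]


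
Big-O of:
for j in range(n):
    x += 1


Per nesting level: O(n) = O(n)
Complexity: O(n)


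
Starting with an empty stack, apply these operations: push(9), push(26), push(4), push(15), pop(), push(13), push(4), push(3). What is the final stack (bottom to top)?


push(9) -> [9]
push(26) -> [9, 26]
push(4) -> [9, 26, 4]
push(15) -> [9, 26, 4, 15]
pop() returns 15 -> [9, 26, 4]
push(13) -> [9, 26, 4, 13]
push(4) -> [9, 26, 4, 13, 4]
push(3) -> [9, 26, 4, 13, 4, 3]
Final stack (bottom to top): [9, 26, 4, 13, 4, 3]


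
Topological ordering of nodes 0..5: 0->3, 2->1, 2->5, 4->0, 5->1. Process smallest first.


Kahn's algorithm, process smallest node first
Order: [2, 4, 0, 3, 5, 1]


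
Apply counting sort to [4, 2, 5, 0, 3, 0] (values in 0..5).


Count array: [2, 0, 1, 1, 1, 1]
Reconstruct: [0, 0, 2, 3, 4, 5]


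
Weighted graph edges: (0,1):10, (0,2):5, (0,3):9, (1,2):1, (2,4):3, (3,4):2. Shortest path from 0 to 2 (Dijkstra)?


Dijkstra from 0:
Distances: {0: 0, 1: 6, 2: 5, 3: 9, 4: 8}
Shortest distance to 2 = 5, path = [0, 2]


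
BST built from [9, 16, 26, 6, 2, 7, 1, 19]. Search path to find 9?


BST root = 9
Search for 9: compare at each node
Path: [9]


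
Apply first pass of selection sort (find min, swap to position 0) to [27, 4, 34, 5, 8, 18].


After one pass: [4, 27, 34, 5, 8, 18]


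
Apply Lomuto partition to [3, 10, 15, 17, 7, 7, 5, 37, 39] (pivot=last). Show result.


Elements <= 39 go left of pivot.
Result: [3, 10, 15, 17, 7, 7, 5, 37, 39], pivot at index 8


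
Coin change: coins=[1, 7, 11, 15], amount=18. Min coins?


dp[0]=0; dp[i]=1+min(dp[i-c] for c in coins)
...dp[13]=3, dp[14]=2, dp[15]=1, dp[16]=2, dp[17]=3, dp[18]=2
Minimum coins for 18 = 2


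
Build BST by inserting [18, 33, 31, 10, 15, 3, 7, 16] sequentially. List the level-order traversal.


Root = 18; build tree by BST insertion.
Level-Order traversal: [18, 10, 33, 3, 15, 31, 7, 16]


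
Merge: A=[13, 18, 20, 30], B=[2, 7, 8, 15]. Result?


Compare heads, take smaller each step.
Merged: [2, 7, 8, 13, 15, 18, 20, 30]


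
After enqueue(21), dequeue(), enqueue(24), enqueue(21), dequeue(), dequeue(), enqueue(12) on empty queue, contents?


enqueue(21) -> [21]
dequeue() returns 21 -> []
enqueue(24) -> [24]
enqueue(21) -> [24, 21]
dequeue() returns 24 -> [21]
dequeue() returns 21 -> []
enqueue(12) -> [12]
Final queue (front to back): [12]


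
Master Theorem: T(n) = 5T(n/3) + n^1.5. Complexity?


a=5, b=3, c=1.5. log_3(5)=1.465 < c=1.5. Case 3: O(n^c) = O(n^1.500)
Complexity: O(n^1.500)


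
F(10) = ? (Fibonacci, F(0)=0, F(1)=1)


F(n)=F(n-1)+F(n-2)
...F(8)=21, F(9)=34, F(10)=55


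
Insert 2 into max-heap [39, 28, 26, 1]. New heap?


Append 2: [39, 28, 26, 1, 2]
Bubble up: no swaps needed
Result: [39, 28, 26, 1, 2]


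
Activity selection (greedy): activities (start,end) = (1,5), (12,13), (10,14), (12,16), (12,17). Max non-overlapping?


Greedy: pick earliest-ending, then skip overlaps.
Selected (2 activities): [(1, 5), (12, 13)]


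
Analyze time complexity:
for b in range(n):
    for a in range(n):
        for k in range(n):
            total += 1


Per nesting level: O(n) * O(n) * O(n) = O(n^3)
Complexity: O(n^3)


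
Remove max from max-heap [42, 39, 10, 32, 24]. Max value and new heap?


Max = 42
Replace root with last, heapify down
Resulting heap: [39, 32, 10, 24]


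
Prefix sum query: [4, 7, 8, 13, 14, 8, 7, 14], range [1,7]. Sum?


Prefix sums: [0, 4, 11, 19, 32, 46, 54, 61, 75]
Sum[1..7] = prefix[8] - prefix[1] = 75 - 4 = 71


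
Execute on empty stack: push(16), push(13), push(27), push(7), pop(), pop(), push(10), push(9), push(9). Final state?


push(16) -> [16]
push(13) -> [16, 13]
push(27) -> [16, 13, 27]
push(7) -> [16, 13, 27, 7]
pop() returns 7 -> [16, 13, 27]
pop() returns 27 -> [16, 13]
push(10) -> [16, 13, 10]
push(9) -> [16, 13, 10, 9]
push(9) -> [16, 13, 10, 9, 9]
Final stack (bottom to top): [16, 13, 10, 9, 9]


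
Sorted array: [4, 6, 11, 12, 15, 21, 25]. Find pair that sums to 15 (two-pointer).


Two pointers: lo=0, hi=6
Found pair: (4, 11) summing to 15


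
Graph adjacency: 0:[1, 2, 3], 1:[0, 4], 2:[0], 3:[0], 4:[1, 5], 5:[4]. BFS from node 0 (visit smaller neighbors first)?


BFS queue: start with [0]
Visit order: [0, 1, 2, 3, 4, 5]


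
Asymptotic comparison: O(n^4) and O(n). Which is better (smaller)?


linear grows slower than quartic
O(n) is asymptotically smaller; O(n^4) grows faster


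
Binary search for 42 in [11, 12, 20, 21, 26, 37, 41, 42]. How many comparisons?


Search for 42:
[0,7] mid=3 arr[3]=21
[4,7] mid=5 arr[5]=37
[6,7] mid=6 arr[6]=41
[7,7] mid=7 arr[7]=42
Total: 4 comparisons


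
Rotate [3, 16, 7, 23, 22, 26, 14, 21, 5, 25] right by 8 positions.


Right rotate by 8: [7, 23, 22, 26, 14, 21, 5, 25, 3, 16]


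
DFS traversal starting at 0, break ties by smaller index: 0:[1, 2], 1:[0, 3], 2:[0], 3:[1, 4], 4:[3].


DFS stack-based: start with [0]
Visit order: [0, 1, 3, 4, 2]


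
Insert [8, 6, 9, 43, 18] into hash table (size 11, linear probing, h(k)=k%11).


Insertions: 8->slot 8; 6->slot 6; 9->slot 9; 43->slot 10; 18->slot 7
Table: [None, None, None, None, None, None, 6, 18, 8, 9, 43]


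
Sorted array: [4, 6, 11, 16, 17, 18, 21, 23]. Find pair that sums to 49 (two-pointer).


Two pointers: lo=0, hi=7
No pair sums to 49


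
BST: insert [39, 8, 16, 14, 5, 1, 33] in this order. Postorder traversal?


Root = 39; build tree by BST insertion.
Postorder traversal: [1, 5, 14, 33, 16, 8, 39]


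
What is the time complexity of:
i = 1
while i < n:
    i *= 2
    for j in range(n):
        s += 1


Per nesting level: O(log n) * O(n) = O(n log n)
Complexity: O(n log n)


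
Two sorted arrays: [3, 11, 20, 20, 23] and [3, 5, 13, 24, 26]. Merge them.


Compare heads, take smaller each step.
Merged: [3, 3, 5, 11, 13, 20, 20, 23, 24, 26]


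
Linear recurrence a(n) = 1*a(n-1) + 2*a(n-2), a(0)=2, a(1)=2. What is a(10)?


Build bottom-up:
...a(8)=342, a(9)=682, a(10)=1*682+2*342=1366


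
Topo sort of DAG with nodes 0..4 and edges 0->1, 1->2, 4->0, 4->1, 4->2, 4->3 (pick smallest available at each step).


Kahn's algorithm, process smallest node first
Order: [4, 0, 1, 2, 3]


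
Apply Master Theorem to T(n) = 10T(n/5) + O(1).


a=10, b=5, c=0. log_5(10)=1.431 > c=0. Case 1: O(n^log_b(a)) = O(n^1.431)
Complexity: O(n^1.431)


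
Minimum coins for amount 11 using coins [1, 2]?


dp[0]=0; dp[i]=1+min(dp[i-c] for c in coins)
...dp[6]=3, dp[7]=4, dp[8]=4, dp[9]=5, dp[10]=5, dp[11]=6
Minimum coins for 11 = 6


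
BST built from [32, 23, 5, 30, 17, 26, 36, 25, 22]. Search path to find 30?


BST root = 32
Search for 30: compare at each node
Path: [32, 23, 30]


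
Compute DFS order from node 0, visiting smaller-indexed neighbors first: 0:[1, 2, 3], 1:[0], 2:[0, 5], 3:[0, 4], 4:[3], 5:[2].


DFS stack-based: start with [0]
Visit order: [0, 1, 2, 5, 3, 4]


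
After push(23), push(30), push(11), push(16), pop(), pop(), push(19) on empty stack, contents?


push(23) -> [23]
push(30) -> [23, 30]
push(11) -> [23, 30, 11]
push(16) -> [23, 30, 11, 16]
pop() returns 16 -> [23, 30, 11]
pop() returns 11 -> [23, 30]
push(19) -> [23, 30, 19]
Final stack (bottom to top): [23, 30, 19]


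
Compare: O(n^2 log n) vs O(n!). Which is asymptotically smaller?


n^2 log n grows slower than factorial
O(n^2 log n) is asymptotically smaller; O(n!) grows faster


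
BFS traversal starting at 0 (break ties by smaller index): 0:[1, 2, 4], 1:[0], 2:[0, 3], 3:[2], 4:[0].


BFS queue: start with [0]
Visit order: [0, 1, 2, 4, 3]


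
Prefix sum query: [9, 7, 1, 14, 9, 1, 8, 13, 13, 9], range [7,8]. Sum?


Prefix sums: [0, 9, 16, 17, 31, 40, 41, 49, 62, 75, 84]
Sum[7..8] = prefix[9] - prefix[7] = 75 - 49 = 26


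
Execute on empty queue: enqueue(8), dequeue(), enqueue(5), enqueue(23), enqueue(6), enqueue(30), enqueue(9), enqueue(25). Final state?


enqueue(8) -> [8]
dequeue() returns 8 -> []
enqueue(5) -> [5]
enqueue(23) -> [5, 23]
enqueue(6) -> [5, 23, 6]
enqueue(30) -> [5, 23, 6, 30]
enqueue(9) -> [5, 23, 6, 30, 9]
enqueue(25) -> [5, 23, 6, 30, 9, 25]
Final queue (front to back): [5, 23, 6, 30, 9, 25]


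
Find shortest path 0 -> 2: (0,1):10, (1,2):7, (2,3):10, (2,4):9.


Dijkstra from 0:
Distances: {0: 0, 1: 10, 2: 17, 3: 27, 4: 26}
Shortest distance to 2 = 17, path = [0, 1, 2]


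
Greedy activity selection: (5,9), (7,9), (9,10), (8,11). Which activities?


Greedy: pick earliest-ending, then skip overlaps.
Selected (2 activities): [(5, 9), (9, 10)]


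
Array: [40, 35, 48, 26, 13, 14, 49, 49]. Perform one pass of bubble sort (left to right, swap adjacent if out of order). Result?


After one pass: [35, 40, 26, 13, 14, 48, 49, 49]


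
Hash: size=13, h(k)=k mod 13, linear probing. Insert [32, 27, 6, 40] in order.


Insertions: 32->slot 6; 27->slot 1; 6->slot 7; 40->slot 2
Table: [None, 27, 40, None, None, None, 32, 6, None, None, None, None, None]


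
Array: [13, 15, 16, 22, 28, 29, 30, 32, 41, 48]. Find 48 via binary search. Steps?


Search for 48:
[0,9] mid=4 arr[4]=28
[5,9] mid=7 arr[7]=32
[8,9] mid=8 arr[8]=41
[9,9] mid=9 arr[9]=48
Total: 4 comparisons


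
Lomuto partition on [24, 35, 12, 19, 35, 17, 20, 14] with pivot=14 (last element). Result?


Elements <= 14 go left of pivot.
Result: [12, 14, 24, 19, 35, 17, 20, 35], pivot at index 1


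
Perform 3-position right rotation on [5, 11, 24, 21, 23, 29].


Right rotate by 3: [21, 23, 29, 5, 11, 24]


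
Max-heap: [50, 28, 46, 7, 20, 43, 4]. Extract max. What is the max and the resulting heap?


Max = 50
Replace root with last, heapify down
Resulting heap: [46, 28, 43, 7, 20, 4]


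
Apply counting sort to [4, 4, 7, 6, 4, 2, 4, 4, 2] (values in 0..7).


Count array: [0, 0, 2, 0, 5, 0, 1, 1]
Reconstruct: [2, 2, 4, 4, 4, 4, 4, 6, 7]


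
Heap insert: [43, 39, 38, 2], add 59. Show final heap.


Append 59: [43, 39, 38, 2, 59]
Bubble up: swap idx 4(59) with idx 1(39); swap idx 1(59) with idx 0(43)
Result: [59, 43, 38, 2, 39]


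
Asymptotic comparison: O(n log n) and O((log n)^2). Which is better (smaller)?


polylogarithmic grows slower than linearithmic
O((log n)^2) is asymptotically smaller; O(n log n) grows faster


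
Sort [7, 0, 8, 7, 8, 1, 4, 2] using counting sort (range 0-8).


Count array: [1, 1, 1, 0, 1, 0, 0, 2, 2]
Reconstruct: [0, 1, 2, 4, 7, 7, 8, 8]


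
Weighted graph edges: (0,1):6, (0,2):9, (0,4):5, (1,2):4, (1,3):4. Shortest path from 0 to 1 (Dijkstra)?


Dijkstra from 0:
Distances: {0: 0, 1: 6, 2: 9, 3: 10, 4: 5}
Shortest distance to 1 = 6, path = [0, 1]


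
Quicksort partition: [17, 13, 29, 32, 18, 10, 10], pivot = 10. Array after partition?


Elements <= 10 go left of pivot.
Result: [10, 10, 29, 32, 18, 17, 13], pivot at index 1


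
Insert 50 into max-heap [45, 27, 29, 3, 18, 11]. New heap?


Append 50: [45, 27, 29, 3, 18, 11, 50]
Bubble up: swap idx 6(50) with idx 2(29); swap idx 2(50) with idx 0(45)
Result: [50, 27, 45, 3, 18, 11, 29]


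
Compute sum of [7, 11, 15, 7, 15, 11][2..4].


Prefix sums: [0, 7, 18, 33, 40, 55, 66]
Sum[2..4] = prefix[5] - prefix[2] = 55 - 18 = 37


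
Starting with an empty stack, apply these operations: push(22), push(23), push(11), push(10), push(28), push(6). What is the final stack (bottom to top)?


push(22) -> [22]
push(23) -> [22, 23]
push(11) -> [22, 23, 11]
push(10) -> [22, 23, 11, 10]
push(28) -> [22, 23, 11, 10, 28]
push(6) -> [22, 23, 11, 10, 28, 6]
Final stack (bottom to top): [22, 23, 11, 10, 28, 6]


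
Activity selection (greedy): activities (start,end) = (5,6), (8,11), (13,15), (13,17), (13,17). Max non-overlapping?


Greedy: pick earliest-ending, then skip overlaps.
Selected (3 activities): [(5, 6), (8, 11), (13, 15)]


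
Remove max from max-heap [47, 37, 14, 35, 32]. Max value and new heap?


Max = 47
Replace root with last, heapify down
Resulting heap: [37, 35, 14, 32]


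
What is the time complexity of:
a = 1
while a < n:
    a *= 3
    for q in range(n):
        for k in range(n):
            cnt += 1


Per nesting level: O(log n) * O(n) * O(n) = O(n^2 log n)
Complexity: O(n^2 log n)


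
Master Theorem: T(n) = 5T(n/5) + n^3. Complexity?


a=5, b=5, c=3. log_5(5)=1 < c=3. Case 3: O(n^c) = O(n^3)
Complexity: O(n^3)


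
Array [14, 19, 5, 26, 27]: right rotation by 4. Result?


Right rotate by 4: [19, 5, 26, 27, 14]


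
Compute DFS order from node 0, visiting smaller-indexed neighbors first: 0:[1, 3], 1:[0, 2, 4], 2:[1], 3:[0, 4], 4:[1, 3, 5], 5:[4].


DFS stack-based: start with [0]
Visit order: [0, 1, 2, 4, 3, 5]


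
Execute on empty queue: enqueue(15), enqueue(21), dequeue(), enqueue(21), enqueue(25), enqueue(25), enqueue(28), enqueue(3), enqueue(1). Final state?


enqueue(15) -> [15]
enqueue(21) -> [15, 21]
dequeue() returns 15 -> [21]
enqueue(21) -> [21, 21]
enqueue(25) -> [21, 21, 25]
enqueue(25) -> [21, 21, 25, 25]
enqueue(28) -> [21, 21, 25, 25, 28]
enqueue(3) -> [21, 21, 25, 25, 28, 3]
enqueue(1) -> [21, 21, 25, 25, 28, 3, 1]
Final queue (front to back): [21, 21, 25, 25, 28, 3, 1]


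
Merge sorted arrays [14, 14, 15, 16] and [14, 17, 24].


Compare heads, take smaller each step.
Merged: [14, 14, 14, 15, 16, 17, 24]


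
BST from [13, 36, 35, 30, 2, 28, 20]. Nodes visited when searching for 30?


BST root = 13
Search for 30: compare at each node
Path: [13, 36, 35, 30]


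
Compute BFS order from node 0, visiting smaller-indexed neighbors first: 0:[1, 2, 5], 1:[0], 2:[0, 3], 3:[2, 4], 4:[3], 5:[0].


BFS queue: start with [0]
Visit order: [0, 1, 2, 5, 3, 4]


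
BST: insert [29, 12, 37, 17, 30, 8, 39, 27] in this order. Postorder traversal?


Root = 29; build tree by BST insertion.
Postorder traversal: [8, 27, 17, 12, 30, 39, 37, 29]


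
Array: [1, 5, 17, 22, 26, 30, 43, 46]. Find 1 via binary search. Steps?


Search for 1:
[0,7] mid=3 arr[3]=22
[0,2] mid=1 arr[1]=5
[0,0] mid=0 arr[0]=1
Total: 3 comparisons


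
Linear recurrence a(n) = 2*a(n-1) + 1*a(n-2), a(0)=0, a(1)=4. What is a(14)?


Build bottom-up:
...a(12)=55440, a(13)=133844, a(14)=2*133844+1*55440=323128


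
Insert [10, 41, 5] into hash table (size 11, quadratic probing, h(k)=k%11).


Insertions: 10->slot 10; 41->slot 8; 5->slot 5
Table: [None, None, None, None, None, 5, None, None, 41, None, 10]


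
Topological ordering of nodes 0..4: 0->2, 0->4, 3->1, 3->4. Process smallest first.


Kahn's algorithm, process smallest node first
Order: [0, 2, 3, 1, 4]


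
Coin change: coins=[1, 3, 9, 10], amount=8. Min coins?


dp[0]=0; dp[i]=1+min(dp[i-c] for c in coins)
...dp[3]=1, dp[4]=2, dp[5]=3, dp[6]=2, dp[7]=3, dp[8]=4
Minimum coins for 8 = 4


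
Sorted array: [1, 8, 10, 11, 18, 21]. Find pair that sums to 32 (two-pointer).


Two pointers: lo=0, hi=5
Found pair: (11, 21) summing to 32


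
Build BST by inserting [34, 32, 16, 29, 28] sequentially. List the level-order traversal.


Root = 34; build tree by BST insertion.
Level-Order traversal: [34, 32, 16, 29, 28]


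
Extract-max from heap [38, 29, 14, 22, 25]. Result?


Max = 38
Replace root with last, heapify down
Resulting heap: [29, 25, 14, 22]


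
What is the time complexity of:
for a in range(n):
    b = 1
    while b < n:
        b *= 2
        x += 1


Per nesting level: O(n) * O(log n) = O(n log n)
Complexity: O(n log n)


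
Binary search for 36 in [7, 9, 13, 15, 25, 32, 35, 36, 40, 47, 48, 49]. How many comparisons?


Search for 36:
[0,11] mid=5 arr[5]=32
[6,11] mid=8 arr[8]=40
[6,7] mid=6 arr[6]=35
[7,7] mid=7 arr[7]=36
Total: 4 comparisons


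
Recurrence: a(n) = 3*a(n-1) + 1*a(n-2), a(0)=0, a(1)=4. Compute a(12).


Build bottom-up:
...a(10)=171348, a(11)=565924, a(12)=3*565924+1*171348=1869120


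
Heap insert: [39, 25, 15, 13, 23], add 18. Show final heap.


Append 18: [39, 25, 15, 13, 23, 18]
Bubble up: swap idx 5(18) with idx 2(15)
Result: [39, 25, 18, 13, 23, 15]


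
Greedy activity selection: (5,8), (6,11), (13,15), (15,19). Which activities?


Greedy: pick earliest-ending, then skip overlaps.
Selected (3 activities): [(5, 8), (13, 15), (15, 19)]


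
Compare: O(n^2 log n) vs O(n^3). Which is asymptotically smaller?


n^2 log n grows slower than cubic
O(n^2 log n) is asymptotically smaller; O(n^3) grows faster


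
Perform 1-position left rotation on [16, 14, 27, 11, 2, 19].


Left rotate by 1: [14, 27, 11, 2, 19, 16]


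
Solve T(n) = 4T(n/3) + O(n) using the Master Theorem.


a=4, b=3, c=1. log_3(4)=1.262 > c=1. Case 1: O(n^log_b(a)) = O(n^1.262)
Complexity: O(n^1.262)


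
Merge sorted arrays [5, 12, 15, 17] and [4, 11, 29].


Compare heads, take smaller each step.
Merged: [4, 5, 11, 12, 15, 17, 29]


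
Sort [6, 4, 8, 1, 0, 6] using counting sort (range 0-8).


Count array: [1, 1, 0, 0, 1, 0, 2, 0, 1]
Reconstruct: [0, 1, 4, 6, 6, 8]


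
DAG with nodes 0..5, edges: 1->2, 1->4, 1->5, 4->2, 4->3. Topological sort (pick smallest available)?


Kahn's algorithm, process smallest node first
Order: [0, 1, 4, 2, 3, 5]


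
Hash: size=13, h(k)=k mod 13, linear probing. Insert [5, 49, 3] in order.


Insertions: 5->slot 5; 49->slot 10; 3->slot 3
Table: [None, None, None, 3, None, 5, None, None, None, None, 49, None, None]


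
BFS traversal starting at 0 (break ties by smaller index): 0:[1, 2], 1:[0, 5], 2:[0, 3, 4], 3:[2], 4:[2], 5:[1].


BFS queue: start with [0]
Visit order: [0, 1, 2, 5, 3, 4]


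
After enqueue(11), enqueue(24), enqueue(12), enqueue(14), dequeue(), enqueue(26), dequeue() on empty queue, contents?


enqueue(11) -> [11]
enqueue(24) -> [11, 24]
enqueue(12) -> [11, 24, 12]
enqueue(14) -> [11, 24, 12, 14]
dequeue() returns 11 -> [24, 12, 14]
enqueue(26) -> [24, 12, 14, 26]
dequeue() returns 24 -> [12, 14, 26]
Final queue (front to back): [12, 14, 26]


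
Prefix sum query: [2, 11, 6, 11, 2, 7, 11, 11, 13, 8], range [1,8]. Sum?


Prefix sums: [0, 2, 13, 19, 30, 32, 39, 50, 61, 74, 82]
Sum[1..8] = prefix[9] - prefix[1] = 74 - 2 = 72


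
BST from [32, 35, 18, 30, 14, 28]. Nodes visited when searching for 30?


BST root = 32
Search for 30: compare at each node
Path: [32, 18, 30]


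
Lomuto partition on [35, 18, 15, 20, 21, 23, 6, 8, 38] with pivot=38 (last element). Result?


Elements <= 38 go left of pivot.
Result: [35, 18, 15, 20, 21, 23, 6, 8, 38], pivot at index 8


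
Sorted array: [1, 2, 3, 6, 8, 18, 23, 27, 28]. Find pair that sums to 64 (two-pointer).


Two pointers: lo=0, hi=8
No pair sums to 64


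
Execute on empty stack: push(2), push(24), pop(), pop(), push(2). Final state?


push(2) -> [2]
push(24) -> [2, 24]
pop() returns 24 -> [2]
pop() returns 2 -> []
push(2) -> [2]
Final stack (bottom to top): [2]


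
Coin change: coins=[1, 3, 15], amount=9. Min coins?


dp[0]=0; dp[i]=1+min(dp[i-c] for c in coins)
...dp[4]=2, dp[5]=3, dp[6]=2, dp[7]=3, dp[8]=4, dp[9]=3
Minimum coins for 9 = 3


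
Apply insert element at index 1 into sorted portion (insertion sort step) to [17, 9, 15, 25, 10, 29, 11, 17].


After one pass: [9, 17, 15, 25, 10, 29, 11, 17]


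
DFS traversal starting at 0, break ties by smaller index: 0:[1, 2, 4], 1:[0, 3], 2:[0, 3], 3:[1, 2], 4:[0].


DFS stack-based: start with [0]
Visit order: [0, 1, 3, 2, 4]


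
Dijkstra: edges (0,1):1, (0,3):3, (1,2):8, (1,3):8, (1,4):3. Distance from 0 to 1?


Dijkstra from 0:
Distances: {0: 0, 1: 1, 2: 9, 3: 3, 4: 4}
Shortest distance to 1 = 1, path = [0, 1]


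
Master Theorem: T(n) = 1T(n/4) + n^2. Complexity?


a=1, b=4, c=2. log_4(1)=0 < c=2. Case 3: O(n^c) = O(n^2)
Complexity: O(n^2)


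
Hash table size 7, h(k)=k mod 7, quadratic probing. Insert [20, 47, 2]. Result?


Insertions: 20->slot 6; 47->slot 5; 2->slot 2
Table: [None, None, 2, None, None, 47, 20]


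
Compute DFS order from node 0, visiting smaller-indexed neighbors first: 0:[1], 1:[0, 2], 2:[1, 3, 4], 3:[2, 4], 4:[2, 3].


DFS stack-based: start with [0]
Visit order: [0, 1, 2, 3, 4]


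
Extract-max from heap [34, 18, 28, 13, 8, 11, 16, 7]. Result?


Max = 34
Replace root with last, heapify down
Resulting heap: [28, 18, 16, 13, 8, 11, 7]


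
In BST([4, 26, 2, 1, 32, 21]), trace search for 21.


BST root = 4
Search for 21: compare at each node
Path: [4, 26, 21]


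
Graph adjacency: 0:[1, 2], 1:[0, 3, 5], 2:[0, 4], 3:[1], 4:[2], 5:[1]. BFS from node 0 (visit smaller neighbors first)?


BFS queue: start with [0]
Visit order: [0, 1, 2, 3, 5, 4]


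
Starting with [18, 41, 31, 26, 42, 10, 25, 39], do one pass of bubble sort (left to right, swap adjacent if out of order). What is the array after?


After one pass: [18, 31, 26, 41, 10, 25, 39, 42]


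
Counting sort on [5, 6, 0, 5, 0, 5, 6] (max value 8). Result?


Count array: [2, 0, 0, 0, 0, 3, 2, 0, 0]
Reconstruct: [0, 0, 5, 5, 5, 6, 6]


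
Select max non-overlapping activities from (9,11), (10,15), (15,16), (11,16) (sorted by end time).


Greedy: pick earliest-ending, then skip overlaps.
Selected (2 activities): [(9, 11), (15, 16)]


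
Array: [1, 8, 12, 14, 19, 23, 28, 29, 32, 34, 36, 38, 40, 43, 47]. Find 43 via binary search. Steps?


Search for 43:
[0,14] mid=7 arr[7]=29
[8,14] mid=11 arr[11]=38
[12,14] mid=13 arr[13]=43
Total: 3 comparisons


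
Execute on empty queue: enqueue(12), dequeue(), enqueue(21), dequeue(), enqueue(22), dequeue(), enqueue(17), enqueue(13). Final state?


enqueue(12) -> [12]
dequeue() returns 12 -> []
enqueue(21) -> [21]
dequeue() returns 21 -> []
enqueue(22) -> [22]
dequeue() returns 22 -> []
enqueue(17) -> [17]
enqueue(13) -> [17, 13]
Final queue (front to back): [17, 13]


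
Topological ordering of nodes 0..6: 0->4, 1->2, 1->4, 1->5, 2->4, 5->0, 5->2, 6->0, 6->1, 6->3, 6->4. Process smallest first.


Kahn's algorithm, process smallest node first
Order: [6, 1, 3, 5, 0, 2, 4]


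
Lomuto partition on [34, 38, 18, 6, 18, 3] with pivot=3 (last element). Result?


Elements <= 3 go left of pivot.
Result: [3, 38, 18, 6, 18, 34], pivot at index 0


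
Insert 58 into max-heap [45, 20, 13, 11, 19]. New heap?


Append 58: [45, 20, 13, 11, 19, 58]
Bubble up: swap idx 5(58) with idx 2(13); swap idx 2(58) with idx 0(45)
Result: [58, 20, 45, 11, 19, 13]


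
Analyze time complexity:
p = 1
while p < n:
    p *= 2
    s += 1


Per nesting level: O(log n) = O(log n)
Complexity: O(log n)


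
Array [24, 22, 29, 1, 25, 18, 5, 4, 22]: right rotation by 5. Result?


Right rotate by 5: [25, 18, 5, 4, 22, 24, 22, 29, 1]


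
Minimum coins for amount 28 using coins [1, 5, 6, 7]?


dp[0]=0; dp[i]=1+min(dp[i-c] for c in coins)
...dp[23]=4, dp[24]=4, dp[25]=4, dp[26]=4, dp[27]=4, dp[28]=4
Minimum coins for 28 = 4


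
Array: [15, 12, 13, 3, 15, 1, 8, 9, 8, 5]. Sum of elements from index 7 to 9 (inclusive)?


Prefix sums: [0, 15, 27, 40, 43, 58, 59, 67, 76, 84, 89]
Sum[7..9] = prefix[10] - prefix[7] = 89 - 67 = 22


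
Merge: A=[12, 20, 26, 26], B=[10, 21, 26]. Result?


Compare heads, take smaller each step.
Merged: [10, 12, 20, 21, 26, 26, 26]


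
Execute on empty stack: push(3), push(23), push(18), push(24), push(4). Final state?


push(3) -> [3]
push(23) -> [3, 23]
push(18) -> [3, 23, 18]
push(24) -> [3, 23, 18, 24]
push(4) -> [3, 23, 18, 24, 4]
Final stack (bottom to top): [3, 23, 18, 24, 4]


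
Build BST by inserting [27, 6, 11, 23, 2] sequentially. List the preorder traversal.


Root = 27; build tree by BST insertion.
Preorder traversal: [27, 6, 2, 11, 23]


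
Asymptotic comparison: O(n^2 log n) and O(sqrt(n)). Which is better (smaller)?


sublinear grows slower than n^2 log n
O(sqrt(n)) is asymptotically smaller; O(n^2 log n) grows faster


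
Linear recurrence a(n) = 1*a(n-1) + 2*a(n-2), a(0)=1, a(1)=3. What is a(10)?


Build bottom-up:
...a(8)=341, a(9)=683, a(10)=1*683+2*341=1365


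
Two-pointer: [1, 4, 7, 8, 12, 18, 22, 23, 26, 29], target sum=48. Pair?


Two pointers: lo=0, hi=9
Found pair: (22, 26) summing to 48


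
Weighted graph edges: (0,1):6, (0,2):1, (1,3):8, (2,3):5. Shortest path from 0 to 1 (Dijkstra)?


Dijkstra from 0:
Distances: {0: 0, 1: 6, 2: 1, 3: 6}
Shortest distance to 1 = 6, path = [0, 1]


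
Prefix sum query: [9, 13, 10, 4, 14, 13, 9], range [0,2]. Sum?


Prefix sums: [0, 9, 22, 32, 36, 50, 63, 72]
Sum[0..2] = prefix[3] - prefix[0] = 32 - 0 = 32


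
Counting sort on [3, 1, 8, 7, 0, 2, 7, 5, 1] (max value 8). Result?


Count array: [1, 2, 1, 1, 0, 1, 0, 2, 1]
Reconstruct: [0, 1, 1, 2, 3, 5, 7, 7, 8]


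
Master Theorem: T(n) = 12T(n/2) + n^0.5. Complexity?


a=12, b=2, c=0.5. log_2(12)=3.585 > c=0.5. Case 1: O(n^log_b(a)) = O(n^3.585)
Complexity: O(n^3.585)


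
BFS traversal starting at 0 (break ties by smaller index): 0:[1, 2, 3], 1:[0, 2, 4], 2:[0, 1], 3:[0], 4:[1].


BFS queue: start with [0]
Visit order: [0, 1, 2, 3, 4]


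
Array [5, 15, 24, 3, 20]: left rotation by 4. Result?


Left rotate by 4: [20, 5, 15, 24, 3]


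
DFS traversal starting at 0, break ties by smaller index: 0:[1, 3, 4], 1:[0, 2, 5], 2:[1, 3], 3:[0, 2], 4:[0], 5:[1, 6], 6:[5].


DFS stack-based: start with [0]
Visit order: [0, 1, 2, 3, 5, 6, 4]


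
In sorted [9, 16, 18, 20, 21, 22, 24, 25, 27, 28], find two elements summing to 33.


Two pointers: lo=0, hi=9
Found pair: (9, 24) summing to 33


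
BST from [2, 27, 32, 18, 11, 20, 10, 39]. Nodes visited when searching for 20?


BST root = 2
Search for 20: compare at each node
Path: [2, 27, 18, 20]


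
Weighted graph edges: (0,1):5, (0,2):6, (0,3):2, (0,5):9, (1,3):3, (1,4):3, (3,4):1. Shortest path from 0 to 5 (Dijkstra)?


Dijkstra from 0:
Distances: {0: 0, 1: 5, 2: 6, 3: 2, 4: 3, 5: 9}
Shortest distance to 5 = 9, path = [0, 5]


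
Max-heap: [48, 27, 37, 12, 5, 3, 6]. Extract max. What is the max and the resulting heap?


Max = 48
Replace root with last, heapify down
Resulting heap: [37, 27, 6, 12, 5, 3]


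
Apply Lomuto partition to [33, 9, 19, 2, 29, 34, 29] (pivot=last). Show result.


Elements <= 29 go left of pivot.
Result: [9, 19, 2, 29, 29, 34, 33], pivot at index 4


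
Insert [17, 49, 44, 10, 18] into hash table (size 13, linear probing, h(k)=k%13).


Insertions: 17->slot 4; 49->slot 10; 44->slot 5; 10->slot 11; 18->slot 6
Table: [None, None, None, None, 17, 44, 18, None, None, None, 49, 10, None]


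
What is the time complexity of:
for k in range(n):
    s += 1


Per nesting level: O(n) = O(n)
Complexity: O(n)


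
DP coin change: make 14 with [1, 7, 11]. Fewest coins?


dp[0]=0; dp[i]=1+min(dp[i-c] for c in coins)
...dp[9]=3, dp[10]=4, dp[11]=1, dp[12]=2, dp[13]=3, dp[14]=2
Minimum coins for 14 = 2


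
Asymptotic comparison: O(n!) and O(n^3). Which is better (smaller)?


cubic grows slower than factorial
O(n^3) is asymptotically smaller; O(n!) grows faster


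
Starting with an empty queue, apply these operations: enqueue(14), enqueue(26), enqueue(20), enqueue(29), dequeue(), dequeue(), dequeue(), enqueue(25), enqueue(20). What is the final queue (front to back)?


enqueue(14) -> [14]
enqueue(26) -> [14, 26]
enqueue(20) -> [14, 26, 20]
enqueue(29) -> [14, 26, 20, 29]
dequeue() returns 14 -> [26, 20, 29]
dequeue() returns 26 -> [20, 29]
dequeue() returns 20 -> [29]
enqueue(25) -> [29, 25]
enqueue(20) -> [29, 25, 20]
Final queue (front to back): [29, 25, 20]


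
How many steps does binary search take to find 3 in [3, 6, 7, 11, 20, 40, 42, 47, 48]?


Search for 3:
[0,8] mid=4 arr[4]=20
[0,3] mid=1 arr[1]=6
[0,0] mid=0 arr[0]=3
Total: 3 comparisons


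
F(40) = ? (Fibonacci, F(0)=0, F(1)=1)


F(n)=F(n-1)+F(n-2)
...F(38)=39088169, F(39)=63245986, F(40)=102334155


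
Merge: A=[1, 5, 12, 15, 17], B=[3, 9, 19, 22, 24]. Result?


Compare heads, take smaller each step.
Merged: [1, 3, 5, 9, 12, 15, 17, 19, 22, 24]


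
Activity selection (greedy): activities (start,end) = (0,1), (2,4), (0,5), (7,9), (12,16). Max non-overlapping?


Greedy: pick earliest-ending, then skip overlaps.
Selected (4 activities): [(0, 1), (2, 4), (7, 9), (12, 16)]


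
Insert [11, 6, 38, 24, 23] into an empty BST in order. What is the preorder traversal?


Root = 11; build tree by BST insertion.
Preorder traversal: [11, 6, 38, 24, 23]


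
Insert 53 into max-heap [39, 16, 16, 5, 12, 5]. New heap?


Append 53: [39, 16, 16, 5, 12, 5, 53]
Bubble up: swap idx 6(53) with idx 2(16); swap idx 2(53) with idx 0(39)
Result: [53, 16, 39, 5, 12, 5, 16]


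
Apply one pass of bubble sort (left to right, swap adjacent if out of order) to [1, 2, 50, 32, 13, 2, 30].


After one pass: [1, 2, 32, 13, 2, 30, 50]


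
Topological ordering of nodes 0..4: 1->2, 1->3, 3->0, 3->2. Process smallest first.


Kahn's algorithm, process smallest node first
Order: [1, 3, 0, 2, 4]


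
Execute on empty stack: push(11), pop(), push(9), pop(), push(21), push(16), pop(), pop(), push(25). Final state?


push(11) -> [11]
pop() returns 11 -> []
push(9) -> [9]
pop() returns 9 -> []
push(21) -> [21]
push(16) -> [21, 16]
pop() returns 16 -> [21]
pop() returns 21 -> []
push(25) -> [25]
Final stack (bottom to top): [25]


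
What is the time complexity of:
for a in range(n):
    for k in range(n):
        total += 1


Per nesting level: O(n) * O(n) = O(n^2)
Complexity: O(n^2)


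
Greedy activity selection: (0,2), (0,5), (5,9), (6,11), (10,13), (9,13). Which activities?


Greedy: pick earliest-ending, then skip overlaps.
Selected (3 activities): [(0, 2), (5, 9), (10, 13)]


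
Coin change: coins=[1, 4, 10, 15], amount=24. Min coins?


dp[0]=0; dp[i]=1+min(dp[i-c] for c in coins)
...dp[19]=2, dp[20]=2, dp[21]=3, dp[22]=4, dp[23]=3, dp[24]=3
Minimum coins for 24 = 3


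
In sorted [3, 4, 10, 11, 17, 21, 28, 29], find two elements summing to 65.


Two pointers: lo=0, hi=7
No pair sums to 65


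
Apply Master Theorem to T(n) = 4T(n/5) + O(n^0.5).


a=4, b=5, c=0.5. log_5(4)=0.861 > c=0.5. Case 1: O(n^log_b(a)) = O(n^0.861)
Complexity: O(n^0.861)


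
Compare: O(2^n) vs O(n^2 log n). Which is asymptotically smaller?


n^2 log n grows slower than exponential
O(n^2 log n) is asymptotically smaller; O(2^n) grows faster


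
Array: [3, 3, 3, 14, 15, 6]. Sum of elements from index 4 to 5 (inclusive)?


Prefix sums: [0, 3, 6, 9, 23, 38, 44]
Sum[4..5] = prefix[6] - prefix[4] = 44 - 23 = 21


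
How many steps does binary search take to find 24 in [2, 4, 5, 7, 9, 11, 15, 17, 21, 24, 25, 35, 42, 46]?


Search for 24:
[0,13] mid=6 arr[6]=15
[7,13] mid=10 arr[10]=25
[7,9] mid=8 arr[8]=21
[9,9] mid=9 arr[9]=24
Total: 4 comparisons


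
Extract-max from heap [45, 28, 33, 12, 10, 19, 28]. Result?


Max = 45
Replace root with last, heapify down
Resulting heap: [33, 28, 28, 12, 10, 19]


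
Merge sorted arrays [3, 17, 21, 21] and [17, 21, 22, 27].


Compare heads, take smaller each step.
Merged: [3, 17, 17, 21, 21, 21, 22, 27]


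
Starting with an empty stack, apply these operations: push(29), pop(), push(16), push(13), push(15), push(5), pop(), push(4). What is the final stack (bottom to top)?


push(29) -> [29]
pop() returns 29 -> []
push(16) -> [16]
push(13) -> [16, 13]
push(15) -> [16, 13, 15]
push(5) -> [16, 13, 15, 5]
pop() returns 5 -> [16, 13, 15]
push(4) -> [16, 13, 15, 4]
Final stack (bottom to top): [16, 13, 15, 4]


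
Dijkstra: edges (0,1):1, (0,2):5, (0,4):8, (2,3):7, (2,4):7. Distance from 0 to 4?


Dijkstra from 0:
Distances: {0: 0, 1: 1, 2: 5, 3: 12, 4: 8}
Shortest distance to 4 = 8, path = [0, 4]


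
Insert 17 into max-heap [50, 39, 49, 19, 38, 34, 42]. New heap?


Append 17: [50, 39, 49, 19, 38, 34, 42, 17]
Bubble up: no swaps needed
Result: [50, 39, 49, 19, 38, 34, 42, 17]


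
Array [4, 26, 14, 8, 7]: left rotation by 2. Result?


Left rotate by 2: [14, 8, 7, 4, 26]


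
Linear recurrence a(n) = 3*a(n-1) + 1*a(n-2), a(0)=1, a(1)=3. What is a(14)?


Build bottom-up:
...a(12)=1543321, a(13)=5097243, a(14)=3*5097243+1*1543321=16835050


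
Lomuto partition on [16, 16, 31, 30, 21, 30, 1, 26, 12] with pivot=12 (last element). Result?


Elements <= 12 go left of pivot.
Result: [1, 12, 31, 30, 21, 30, 16, 26, 16], pivot at index 1


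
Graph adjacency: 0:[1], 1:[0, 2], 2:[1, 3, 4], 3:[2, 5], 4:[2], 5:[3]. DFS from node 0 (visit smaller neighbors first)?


DFS stack-based: start with [0]
Visit order: [0, 1, 2, 3, 5, 4]


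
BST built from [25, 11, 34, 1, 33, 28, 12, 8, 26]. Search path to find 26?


BST root = 25
Search for 26: compare at each node
Path: [25, 34, 33, 28, 26]


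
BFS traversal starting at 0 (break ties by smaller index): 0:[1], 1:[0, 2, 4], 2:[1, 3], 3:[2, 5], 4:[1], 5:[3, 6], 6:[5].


BFS queue: start with [0]
Visit order: [0, 1, 2, 4, 3, 5, 6]


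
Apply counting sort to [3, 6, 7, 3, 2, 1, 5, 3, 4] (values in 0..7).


Count array: [0, 1, 1, 3, 1, 1, 1, 1]
Reconstruct: [1, 2, 3, 3, 3, 4, 5, 6, 7]


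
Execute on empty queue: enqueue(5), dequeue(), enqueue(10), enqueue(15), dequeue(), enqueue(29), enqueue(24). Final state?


enqueue(5) -> [5]
dequeue() returns 5 -> []
enqueue(10) -> [10]
enqueue(15) -> [10, 15]
dequeue() returns 10 -> [15]
enqueue(29) -> [15, 29]
enqueue(24) -> [15, 29, 24]
Final queue (front to back): [15, 29, 24]


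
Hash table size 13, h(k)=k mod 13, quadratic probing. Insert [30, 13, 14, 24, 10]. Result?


Insertions: 30->slot 4; 13->slot 0; 14->slot 1; 24->slot 11; 10->slot 10
Table: [13, 14, None, None, 30, None, None, None, None, None, 10, 24, None]


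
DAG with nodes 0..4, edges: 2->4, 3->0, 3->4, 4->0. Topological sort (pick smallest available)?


Kahn's algorithm, process smallest node first
Order: [1, 2, 3, 4, 0]


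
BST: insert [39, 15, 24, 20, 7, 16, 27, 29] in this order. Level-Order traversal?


Root = 39; build tree by BST insertion.
Level-Order traversal: [39, 15, 7, 24, 20, 27, 16, 29]


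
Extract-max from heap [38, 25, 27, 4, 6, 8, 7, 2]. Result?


Max = 38
Replace root with last, heapify down
Resulting heap: [27, 25, 8, 4, 6, 2, 7]


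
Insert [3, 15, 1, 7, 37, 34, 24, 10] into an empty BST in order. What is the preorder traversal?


Root = 3; build tree by BST insertion.
Preorder traversal: [3, 1, 15, 7, 10, 37, 34, 24]


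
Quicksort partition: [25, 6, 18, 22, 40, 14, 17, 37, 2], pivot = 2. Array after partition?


Elements <= 2 go left of pivot.
Result: [2, 6, 18, 22, 40, 14, 17, 37, 25], pivot at index 0


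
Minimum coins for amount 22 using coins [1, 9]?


dp[0]=0; dp[i]=1+min(dp[i-c] for c in coins)
...dp[17]=9, dp[18]=2, dp[19]=3, dp[20]=4, dp[21]=5, dp[22]=6
Minimum coins for 22 = 6
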